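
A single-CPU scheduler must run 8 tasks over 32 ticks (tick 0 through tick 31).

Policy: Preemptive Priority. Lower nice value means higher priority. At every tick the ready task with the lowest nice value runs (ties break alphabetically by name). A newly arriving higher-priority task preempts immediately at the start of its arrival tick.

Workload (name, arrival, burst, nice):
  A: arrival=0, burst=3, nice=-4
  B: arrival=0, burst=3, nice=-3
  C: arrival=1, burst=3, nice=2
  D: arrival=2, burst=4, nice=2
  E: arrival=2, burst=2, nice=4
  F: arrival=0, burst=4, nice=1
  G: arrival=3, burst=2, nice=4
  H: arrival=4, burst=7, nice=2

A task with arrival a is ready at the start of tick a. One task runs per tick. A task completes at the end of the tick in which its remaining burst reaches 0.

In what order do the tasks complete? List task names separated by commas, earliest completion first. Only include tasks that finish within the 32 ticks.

completion order = A, B, F, C, D, H, E, G

t=0: ready={A,B,F} → run A
t=1: ready={A,B,C,F} → run A
t=2: ready={A,B,C,D,E,F} → run A
t=3: ready={B,C,D,E,F,G} → run B
t=4: ready={B,C,D,E,F,G,H} → run B
t=5: ready={B,C,D,E,F,G,H} → run B
t=6: ready={C,D,E,F,G,H} → run F
t=7: ready={C,D,E,F,G,H} → run F
t=8: ready={C,D,E,F,G,H} → run F
t=9: ready={C,D,E,F,G,H} → run F
t=10: ready={C,D,E,G,H} → run C
t=11: ready={C,D,E,G,H} → run C
t=12: ready={C,D,E,G,H} → run C
t=13: ready={D,E,G,H} → run D
t=14: ready={D,E,G,H} → run D
t=15: ready={D,E,G,H} → run D
t=16: ready={D,E,G,H} → run D
t=17: ready={E,G,H} → run H
t=18: ready={E,G,H} → run H
t=19: ready={E,G,H} → run H
t=20: ready={E,G,H} → run H
t=21: ready={E,G,H} → run H
t=22: ready={E,G,H} → run H
t=23: ready={E,G,H} → run H
t=24: ready={E,G} → run E
t=25: ready={E,G} → run E
t=26: ready={G} → run G
t=27: ready={G} → run G
t=28: (idle)
t=29: (idle)
t=30: (idle)
t=31: (idle)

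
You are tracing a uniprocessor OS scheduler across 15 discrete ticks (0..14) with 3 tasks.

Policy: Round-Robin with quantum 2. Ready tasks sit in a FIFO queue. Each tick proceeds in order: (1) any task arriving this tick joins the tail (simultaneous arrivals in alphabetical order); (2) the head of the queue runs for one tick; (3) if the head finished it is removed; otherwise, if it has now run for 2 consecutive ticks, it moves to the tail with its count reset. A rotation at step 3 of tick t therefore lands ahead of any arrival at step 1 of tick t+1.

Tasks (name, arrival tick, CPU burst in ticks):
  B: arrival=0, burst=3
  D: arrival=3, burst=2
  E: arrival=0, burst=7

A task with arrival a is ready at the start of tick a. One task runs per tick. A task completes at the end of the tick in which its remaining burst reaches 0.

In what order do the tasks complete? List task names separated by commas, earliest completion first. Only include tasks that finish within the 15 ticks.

completion order = B, D, E

t=0: queue=[B,E] q_used=0 → run B
t=1: queue=[B,E] q_used=1 → run B
t=2: queue=[E,B] q_used=0 → run E
t=3: queue=[E,B,D] q_used=1 → run E
t=4: queue=[B,D,E] q_used=0 → run B
t=5: queue=[D,E] q_used=0 → run D
t=6: queue=[D,E] q_used=1 → run D
t=7: queue=[E] q_used=0 → run E
t=8: queue=[E] q_used=1 → run E
t=9: queue=[E] q_used=0 → run E
t=10: queue=[E] q_used=1 → run E
t=11: queue=[E] q_used=0 → run E
t=12: (idle)
t=13: (idle)
t=14: (idle)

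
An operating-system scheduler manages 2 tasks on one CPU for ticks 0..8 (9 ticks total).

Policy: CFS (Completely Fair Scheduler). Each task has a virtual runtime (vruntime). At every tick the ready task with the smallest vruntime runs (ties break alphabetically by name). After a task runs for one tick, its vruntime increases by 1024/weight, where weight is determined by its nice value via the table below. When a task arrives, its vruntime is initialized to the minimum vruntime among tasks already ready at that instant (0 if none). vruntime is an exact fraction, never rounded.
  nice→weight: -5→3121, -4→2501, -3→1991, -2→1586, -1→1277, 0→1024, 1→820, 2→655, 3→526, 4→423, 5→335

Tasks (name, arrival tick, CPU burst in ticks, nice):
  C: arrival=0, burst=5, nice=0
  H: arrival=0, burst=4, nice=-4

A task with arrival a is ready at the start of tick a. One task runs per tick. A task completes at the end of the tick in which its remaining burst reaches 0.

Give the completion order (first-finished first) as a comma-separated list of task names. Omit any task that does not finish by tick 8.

completion order = H, C

t=0: vr[C=0 H=0] → run C
t=1: vr[C=1 H=0] → run H
t=2: vr[C=1 H=1024/2501] → run H
t=3: vr[C=1 H=2048/2501] → run H
t=4: vr[C=1 H=3072/2501] → run C
t=5: vr[C=2 H=3072/2501] → run H
t=6: vr[C=2] → run C
t=7: vr[C=3] → run C
t=8: vr[C=4] → run C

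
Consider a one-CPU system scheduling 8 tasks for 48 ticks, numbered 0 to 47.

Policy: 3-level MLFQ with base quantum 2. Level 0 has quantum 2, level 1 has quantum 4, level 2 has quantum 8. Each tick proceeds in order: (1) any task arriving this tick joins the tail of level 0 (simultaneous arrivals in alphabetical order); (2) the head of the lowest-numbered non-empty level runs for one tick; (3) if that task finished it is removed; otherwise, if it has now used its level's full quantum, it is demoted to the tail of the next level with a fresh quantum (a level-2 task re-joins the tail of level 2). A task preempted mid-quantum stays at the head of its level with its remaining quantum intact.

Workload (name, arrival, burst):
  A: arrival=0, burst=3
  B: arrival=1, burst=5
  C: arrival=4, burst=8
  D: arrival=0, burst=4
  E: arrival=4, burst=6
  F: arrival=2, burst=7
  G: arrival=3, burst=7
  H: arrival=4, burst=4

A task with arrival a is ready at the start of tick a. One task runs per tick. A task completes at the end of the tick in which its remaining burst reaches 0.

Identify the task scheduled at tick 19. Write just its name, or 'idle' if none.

running at tick 19 = B

t=0: L0/L1/L2 = AD/-/- → run A
t=1: L0/L1/L2 = ADB/-/- → run A
t=2: L0/L1/L2 = DBF/A/- → run D
t=3: L0/L1/L2 = DBFG/A/- → run D
t=4: L0/L1/L2 = BFGCEH/AD/- → run B
t=5: L0/L1/L2 = BFGCEH/AD/- → run B
t=6: L0/L1/L2 = FGCEH/ADB/- → run F
t=7: L0/L1/L2 = FGCEH/ADB/- → run F
t=8: L0/L1/L2 = GCEH/ADBF/- → run G
t=9: L0/L1/L2 = GCEH/ADBF/- → run G
t=10: L0/L1/L2 = CEH/ADBFG/- → run C
t=11: L0/L1/L2 = CEH/ADBFG/- → run C
t=12: L0/L1/L2 = EH/ADBFGC/- → run E
t=13: L0/L1/L2 = EH/ADBFGC/- → run E
t=14: L0/L1/L2 = H/ADBFGCE/- → run H
t=15: L0/L1/L2 = H/ADBFGCE/- → run H
t=16: L0/L1/L2 = -/ADBFGCEH/- → run A
t=17: L0/L1/L2 = -/DBFGCEH/- → run D
t=18: L0/L1/L2 = -/DBFGCEH/- → run D
t=19: L0/L1/L2 = -/BFGCEH/- → run B
t=20: L0/L1/L2 = -/BFGCEH/- → run B
t=21: L0/L1/L2 = -/BFGCEH/- → run B
t=22: L0/L1/L2 = -/FGCEH/- → run F
t=23: L0/L1/L2 = -/FGCEH/- → run F
t=24: L0/L1/L2 = -/FGCEH/- → run F
t=25: L0/L1/L2 = -/FGCEH/- → run F
t=26: L0/L1/L2 = -/GCEH/F → run G
t=27: L0/L1/L2 = -/GCEH/F → run G
t=28: L0/L1/L2 = -/GCEH/F → run G
t=29: L0/L1/L2 = -/GCEH/F → run G
t=30: L0/L1/L2 = -/CEH/FG → run C
t=31: L0/L1/L2 = -/CEH/FG → run C
t=32: L0/L1/L2 = -/CEH/FG → run C
t=33: L0/L1/L2 = -/CEH/FG → run C
t=34: L0/L1/L2 = -/EH/FGC → run E
t=35: L0/L1/L2 = -/EH/FGC → run E
t=36: L0/L1/L2 = -/EH/FGC → run E
t=37: L0/L1/L2 = -/EH/FGC → run E
t=38: L0/L1/L2 = -/H/FGC → run H
t=39: L0/L1/L2 = -/H/FGC → run H
t=40: L0/L1/L2 = -/-/FGC → run F
t=41: L0/L1/L2 = -/-/GC → run G
t=42: L0/L1/L2 = -/-/C → run C
t=43: L0/L1/L2 = -/-/C → run C
t=44: (idle)
t=45: (idle)
t=46: (idle)
t=47: (idle)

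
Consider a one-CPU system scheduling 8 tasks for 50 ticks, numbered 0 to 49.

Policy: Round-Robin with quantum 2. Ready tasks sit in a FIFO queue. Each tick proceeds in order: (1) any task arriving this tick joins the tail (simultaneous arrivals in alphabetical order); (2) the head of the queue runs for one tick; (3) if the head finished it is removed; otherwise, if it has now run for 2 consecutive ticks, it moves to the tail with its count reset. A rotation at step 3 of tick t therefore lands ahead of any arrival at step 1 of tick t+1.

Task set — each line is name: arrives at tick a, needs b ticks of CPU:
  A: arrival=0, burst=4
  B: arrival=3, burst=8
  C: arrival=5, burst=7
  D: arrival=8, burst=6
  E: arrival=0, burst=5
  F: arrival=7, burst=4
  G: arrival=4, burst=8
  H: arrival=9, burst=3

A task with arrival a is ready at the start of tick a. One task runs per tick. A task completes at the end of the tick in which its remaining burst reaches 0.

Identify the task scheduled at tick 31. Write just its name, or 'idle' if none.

t=0: queue=[A,E] q_used=0 → run A
t=1: queue=[A,E] q_used=1 → run A
t=2: queue=[E,A] q_used=0 → run E
t=3: queue=[E,A,B] q_used=1 → run E
t=4: queue=[A,B,E,G] q_used=0 → run A
t=5: queue=[A,B,E,G,C] q_used=1 → run A
t=6: queue=[B,E,G,C] q_used=0 → run B
t=7: queue=[B,E,G,C,F] q_used=1 → run B
t=8: queue=[E,G,C,F,B,D] q_used=0 → run E
t=9: queue=[E,G,C,F,B,D,H] q_used=1 → run E
t=10: queue=[G,C,F,B,D,H,E] q_used=0 → run G
t=11: queue=[G,C,F,B,D,H,E] q_used=1 → run G
t=12: queue=[C,F,B,D,H,E,G] q_used=0 → run C
t=13: queue=[C,F,B,D,H,E,G] q_used=1 → run C
t=14: queue=[F,B,D,H,E,G,C] q_used=0 → run F
t=15: queue=[F,B,D,H,E,G,C] q_used=1 → run F
t=16: queue=[B,D,H,E,G,C,F] q_used=0 → run B
t=17: queue=[B,D,H,E,G,C,F] q_used=1 → run B
t=18: queue=[D,H,E,G,C,F,B] q_used=0 → run D
t=19: queue=[D,H,E,G,C,F,B] q_used=1 → run D
t=20: queue=[H,E,G,C,F,B,D] q_used=0 → run H
t=21: queue=[H,E,G,C,F,B,D] q_used=1 → run H
t=22: queue=[E,G,C,F,B,D,H] q_used=0 → run E
t=23: queue=[G,C,F,B,D,H] q_used=0 → run G
t=24: queue=[G,C,F,B,D,H] q_used=1 → run G
t=25: queue=[C,F,B,D,H,G] q_used=0 → run C
t=26: queue=[C,F,B,D,H,G] q_used=1 → run C
t=27: queue=[F,B,D,H,G,C] q_used=0 → run F
t=28: queue=[F,B,D,H,G,C] q_used=1 → run F
t=29: queue=[B,D,H,G,C] q_used=0 → run B
t=30: queue=[B,D,H,G,C] q_used=1 → run B
t=31: queue=[D,H,G,C,B] q_used=0 → run D
t=32: queue=[D,H,G,C,B] q_used=1 → run D
t=33: queue=[H,G,C,B,D] q_used=0 → run H
t=34: queue=[G,C,B,D] q_used=0 → run G
t=35: queue=[G,C,B,D] q_used=1 → run G
t=36: queue=[C,B,D,G] q_used=0 → run C
t=37: queue=[C,B,D,G] q_used=1 → run C
t=38: queue=[B,D,G,C] q_used=0 → run B
t=39: queue=[B,D,G,C] q_used=1 → run B
t=40: queue=[D,G,C] q_used=0 → run D
t=41: queue=[D,G,C] q_used=1 → run D
t=42: queue=[G,C] q_used=0 → run G
t=43: queue=[G,C] q_used=1 → run G
t=44: queue=[C] q_used=0 → run C
t=45: (idle)
t=46: (idle)
t=47: (idle)
t=48: (idle)
t=49: (idle)

running at tick 31 = D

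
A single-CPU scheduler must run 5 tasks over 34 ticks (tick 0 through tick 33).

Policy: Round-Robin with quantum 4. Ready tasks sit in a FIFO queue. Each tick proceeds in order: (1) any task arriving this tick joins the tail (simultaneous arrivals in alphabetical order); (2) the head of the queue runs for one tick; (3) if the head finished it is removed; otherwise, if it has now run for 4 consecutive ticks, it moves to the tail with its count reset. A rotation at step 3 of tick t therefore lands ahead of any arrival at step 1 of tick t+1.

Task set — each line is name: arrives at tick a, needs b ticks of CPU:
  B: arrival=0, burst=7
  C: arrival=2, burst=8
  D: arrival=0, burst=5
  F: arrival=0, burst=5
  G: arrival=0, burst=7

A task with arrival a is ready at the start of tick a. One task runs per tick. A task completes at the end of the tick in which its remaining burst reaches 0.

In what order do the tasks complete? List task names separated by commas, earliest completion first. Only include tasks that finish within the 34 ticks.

completion order = B, D, F, G, C

t=0: queue=[B,D,F,G] q_used=0 → run B
t=1: queue=[B,D,F,G] q_used=1 → run B
t=2: queue=[B,D,F,G,C] q_used=2 → run B
t=3: queue=[B,D,F,G,C] q_used=3 → run B
t=4: queue=[D,F,G,C,B] q_used=0 → run D
t=5: queue=[D,F,G,C,B] q_used=1 → run D
t=6: queue=[D,F,G,C,B] q_used=2 → run D
t=7: queue=[D,F,G,C,B] q_used=3 → run D
t=8: queue=[F,G,C,B,D] q_used=0 → run F
t=9: queue=[F,G,C,B,D] q_used=1 → run F
t=10: queue=[F,G,C,B,D] q_used=2 → run F
t=11: queue=[F,G,C,B,D] q_used=3 → run F
t=12: queue=[G,C,B,D,F] q_used=0 → run G
t=13: queue=[G,C,B,D,F] q_used=1 → run G
t=14: queue=[G,C,B,D,F] q_used=2 → run G
t=15: queue=[G,C,B,D,F] q_used=3 → run G
t=16: queue=[C,B,D,F,G] q_used=0 → run C
t=17: queue=[C,B,D,F,G] q_used=1 → run C
t=18: queue=[C,B,D,F,G] q_used=2 → run C
t=19: queue=[C,B,D,F,G] q_used=3 → run C
t=20: queue=[B,D,F,G,C] q_used=0 → run B
t=21: queue=[B,D,F,G,C] q_used=1 → run B
t=22: queue=[B,D,F,G,C] q_used=2 → run B
t=23: queue=[D,F,G,C] q_used=0 → run D
t=24: queue=[F,G,C] q_used=0 → run F
t=25: queue=[G,C] q_used=0 → run G
t=26: queue=[G,C] q_used=1 → run G
t=27: queue=[G,C] q_used=2 → run G
t=28: queue=[C] q_used=0 → run C
t=29: queue=[C] q_used=1 → run C
t=30: queue=[C] q_used=2 → run C
t=31: queue=[C] q_used=3 → run C
t=32: (idle)
t=33: (idle)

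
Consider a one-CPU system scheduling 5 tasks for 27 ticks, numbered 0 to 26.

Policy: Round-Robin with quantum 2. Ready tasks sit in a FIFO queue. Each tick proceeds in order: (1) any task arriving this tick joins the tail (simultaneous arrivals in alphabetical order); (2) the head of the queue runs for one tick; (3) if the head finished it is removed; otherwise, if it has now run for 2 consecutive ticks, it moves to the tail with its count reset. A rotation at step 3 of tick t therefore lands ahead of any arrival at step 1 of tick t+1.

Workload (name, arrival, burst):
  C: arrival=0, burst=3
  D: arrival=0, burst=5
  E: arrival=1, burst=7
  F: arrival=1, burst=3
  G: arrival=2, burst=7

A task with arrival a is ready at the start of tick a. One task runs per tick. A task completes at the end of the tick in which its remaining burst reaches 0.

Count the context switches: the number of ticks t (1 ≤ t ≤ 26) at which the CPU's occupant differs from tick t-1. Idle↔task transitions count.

context switches = 15

t=0: queue=[C,D] q_used=0 → run C
t=1: queue=[C,D,E,F] q_used=1 → run C
t=2: queue=[D,E,F,C,G] q_used=0 → run D
t=3: queue=[D,E,F,C,G] q_used=1 → run D
t=4: queue=[E,F,C,G,D] q_used=0 → run E
t=5: queue=[E,F,C,G,D] q_used=1 → run E
t=6: queue=[F,C,G,D,E] q_used=0 → run F
t=7: queue=[F,C,G,D,E] q_used=1 → run F
t=8: queue=[C,G,D,E,F] q_used=0 → run C
t=9: queue=[G,D,E,F] q_used=0 → run G
t=10: queue=[G,D,E,F] q_used=1 → run G
t=11: queue=[D,E,F,G] q_used=0 → run D
t=12: queue=[D,E,F,G] q_used=1 → run D
t=13: queue=[E,F,G,D] q_used=0 → run E
t=14: queue=[E,F,G,D] q_used=1 → run E
t=15: queue=[F,G,D,E] q_used=0 → run F
t=16: queue=[G,D,E] q_used=0 → run G
t=17: queue=[G,D,E] q_used=1 → run G
t=18: queue=[D,E,G] q_used=0 → run D
t=19: queue=[E,G] q_used=0 → run E
t=20: queue=[E,G] q_used=1 → run E
t=21: queue=[G,E] q_used=0 → run G
t=22: queue=[G,E] q_used=1 → run G
t=23: queue=[E,G] q_used=0 → run E
t=24: queue=[G] q_used=0 → run G
t=25: (idle)
t=26: (idle)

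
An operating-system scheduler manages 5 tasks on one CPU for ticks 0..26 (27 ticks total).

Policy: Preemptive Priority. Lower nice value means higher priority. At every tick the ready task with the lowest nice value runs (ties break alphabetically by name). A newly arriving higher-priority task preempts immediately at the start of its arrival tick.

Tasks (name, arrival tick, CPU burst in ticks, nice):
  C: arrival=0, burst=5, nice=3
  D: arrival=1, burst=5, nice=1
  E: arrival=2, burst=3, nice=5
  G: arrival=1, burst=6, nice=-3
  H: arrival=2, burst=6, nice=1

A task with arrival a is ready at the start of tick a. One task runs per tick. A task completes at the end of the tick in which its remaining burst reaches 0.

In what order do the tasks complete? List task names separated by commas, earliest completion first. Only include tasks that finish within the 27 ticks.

t=0: ready={C} → run C
t=1: ready={C,D,G} → run G
t=2: ready={C,D,E,G,H} → run G
t=3: ready={C,D,E,G,H} → run G
t=4: ready={C,D,E,G,H} → run G
t=5: ready={C,D,E,G,H} → run G
t=6: ready={C,D,E,G,H} → run G
t=7: ready={C,D,E,H} → run D
t=8: ready={C,D,E,H} → run D
t=9: ready={C,D,E,H} → run D
t=10: ready={C,D,E,H} → run D
t=11: ready={C,D,E,H} → run D
t=12: ready={C,E,H} → run H
t=13: ready={C,E,H} → run H
t=14: ready={C,E,H} → run H
t=15: ready={C,E,H} → run H
t=16: ready={C,E,H} → run H
t=17: ready={C,E,H} → run H
t=18: ready={C,E} → run C
t=19: ready={C,E} → run C
t=20: ready={C,E} → run C
t=21: ready={C,E} → run C
t=22: ready={E} → run E
t=23: ready={E} → run E
t=24: ready={E} → run E
t=25: (idle)
t=26: (idle)

completion order = G, D, H, C, E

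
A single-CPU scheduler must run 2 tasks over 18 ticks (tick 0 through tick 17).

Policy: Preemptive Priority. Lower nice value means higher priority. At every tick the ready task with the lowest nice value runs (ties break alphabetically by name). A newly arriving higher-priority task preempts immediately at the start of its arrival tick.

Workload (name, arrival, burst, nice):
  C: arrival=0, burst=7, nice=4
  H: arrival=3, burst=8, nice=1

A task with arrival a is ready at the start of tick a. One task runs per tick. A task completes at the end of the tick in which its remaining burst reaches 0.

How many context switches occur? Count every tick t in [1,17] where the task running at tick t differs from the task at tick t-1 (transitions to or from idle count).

context switches = 3

t=0: ready={C} → run C
t=1: ready={C} → run C
t=2: ready={C} → run C
t=3: ready={C,H} → run H
t=4: ready={C,H} → run H
t=5: ready={C,H} → run H
t=6: ready={C,H} → run H
t=7: ready={C,H} → run H
t=8: ready={C,H} → run H
t=9: ready={C,H} → run H
t=10: ready={C,H} → run H
t=11: ready={C} → run C
t=12: ready={C} → run C
t=13: ready={C} → run C
t=14: ready={C} → run C
t=15: (idle)
t=16: (idle)
t=17: (idle)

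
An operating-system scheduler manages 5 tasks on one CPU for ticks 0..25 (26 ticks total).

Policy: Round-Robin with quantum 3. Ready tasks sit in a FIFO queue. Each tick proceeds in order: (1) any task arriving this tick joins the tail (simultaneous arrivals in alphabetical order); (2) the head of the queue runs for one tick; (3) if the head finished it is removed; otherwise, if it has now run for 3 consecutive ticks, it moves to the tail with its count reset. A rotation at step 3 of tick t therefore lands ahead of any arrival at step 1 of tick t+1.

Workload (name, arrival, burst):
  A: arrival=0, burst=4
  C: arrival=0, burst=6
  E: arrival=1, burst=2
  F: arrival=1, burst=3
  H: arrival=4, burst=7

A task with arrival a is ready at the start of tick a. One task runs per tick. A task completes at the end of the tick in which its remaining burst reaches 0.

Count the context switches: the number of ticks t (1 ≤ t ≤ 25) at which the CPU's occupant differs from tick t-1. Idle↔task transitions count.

context switches = 8

t=0: queue=[A,C] q_used=0 → run A
t=1: queue=[A,C,E,F] q_used=1 → run A
t=2: queue=[A,C,E,F] q_used=2 → run A
t=3: queue=[C,E,F,A] q_used=0 → run C
t=4: queue=[C,E,F,A,H] q_used=1 → run C
t=5: queue=[C,E,F,A,H] q_used=2 → run C
t=6: queue=[E,F,A,H,C] q_used=0 → run E
t=7: queue=[E,F,A,H,C] q_used=1 → run E
t=8: queue=[F,A,H,C] q_used=0 → run F
t=9: queue=[F,A,H,C] q_used=1 → run F
t=10: queue=[F,A,H,C] q_used=2 → run F
t=11: queue=[A,H,C] q_used=0 → run A
t=12: queue=[H,C] q_used=0 → run H
t=13: queue=[H,C] q_used=1 → run H
t=14: queue=[H,C] q_used=2 → run H
t=15: queue=[C,H] q_used=0 → run C
t=16: queue=[C,H] q_used=1 → run C
t=17: queue=[C,H] q_used=2 → run C
t=18: queue=[H] q_used=0 → run H
t=19: queue=[H] q_used=1 → run H
t=20: queue=[H] q_used=2 → run H
t=21: queue=[H] q_used=0 → run H
t=22: (idle)
t=23: (idle)
t=24: (idle)
t=25: (idle)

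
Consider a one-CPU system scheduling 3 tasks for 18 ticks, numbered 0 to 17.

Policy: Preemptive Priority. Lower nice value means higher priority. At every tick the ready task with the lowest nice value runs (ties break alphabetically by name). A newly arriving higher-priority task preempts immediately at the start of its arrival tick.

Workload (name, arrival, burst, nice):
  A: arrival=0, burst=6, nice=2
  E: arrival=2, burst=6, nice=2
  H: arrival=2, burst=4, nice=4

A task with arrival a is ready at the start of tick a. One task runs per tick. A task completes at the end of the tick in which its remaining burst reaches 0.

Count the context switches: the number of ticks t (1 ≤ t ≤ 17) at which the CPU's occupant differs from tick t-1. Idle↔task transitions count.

t=0: ready={A} → run A
t=1: ready={A} → run A
t=2: ready={A,E,H} → run A
t=3: ready={A,E,H} → run A
t=4: ready={A,E,H} → run A
t=5: ready={A,E,H} → run A
t=6: ready={E,H} → run E
t=7: ready={E,H} → run E
t=8: ready={E,H} → run E
t=9: ready={E,H} → run E
t=10: ready={E,H} → run E
t=11: ready={E,H} → run E
t=12: ready={H} → run H
t=13: ready={H} → run H
t=14: ready={H} → run H
t=15: ready={H} → run H
t=16: (idle)
t=17: (idle)

context switches = 3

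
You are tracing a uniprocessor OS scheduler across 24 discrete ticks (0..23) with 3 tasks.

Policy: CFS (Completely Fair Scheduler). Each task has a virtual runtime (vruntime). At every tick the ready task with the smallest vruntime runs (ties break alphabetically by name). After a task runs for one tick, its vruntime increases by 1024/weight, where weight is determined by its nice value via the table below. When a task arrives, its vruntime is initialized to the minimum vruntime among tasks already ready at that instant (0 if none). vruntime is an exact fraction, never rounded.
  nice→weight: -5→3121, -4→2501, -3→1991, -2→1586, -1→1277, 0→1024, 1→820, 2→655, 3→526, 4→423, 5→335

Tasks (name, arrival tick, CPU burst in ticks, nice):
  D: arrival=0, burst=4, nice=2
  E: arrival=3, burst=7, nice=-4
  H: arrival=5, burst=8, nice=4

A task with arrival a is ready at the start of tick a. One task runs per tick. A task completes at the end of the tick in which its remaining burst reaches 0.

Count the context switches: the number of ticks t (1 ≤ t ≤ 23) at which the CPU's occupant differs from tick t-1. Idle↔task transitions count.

t=0: vr[D=0] → run D
t=1: vr[D=1024/655] → run D
t=2: vr[D=2048/655] → run D
t=3: vr[D=3072/655 E=3072/655] → run D
t=4: vr[E=3072/655] → run E
t=5: vr[E=8353792/1638155 H=8353792/1638155] → run E
t=6: vr[E=9024512/1638155 H=8353792/1638155] → run H
t=7: vr[E=9024512/1638155 H=5211124736/692939565] → run E
t=8: vr[E=9695232/1638155 H=5211124736/692939565] → run E
t=9: vr[E=10365952/1638155 H=5211124736/692939565] → run E
t=10: vr[E=11036672/1638155 H=5211124736/692939565] → run E
t=11: vr[E=11707392/1638155 H=5211124736/692939565] → run E
t=12: vr[H=5211124736/692939565] → run H
t=13: vr[H=6888595456/692939565] → run H
t=14: vr[H=2855355392/230979855] → run H
t=15: vr[H=10243536896/692939565] → run H
t=16: vr[H=11921007616/692939565] → run H
t=17: vr[H=4532826112/230979855] → run H
t=18: vr[H=15275949056/692939565] → run H
t=19: (idle)
t=20: (idle)
t=21: (idle)
t=22: (idle)
t=23: (idle)

context switches = 5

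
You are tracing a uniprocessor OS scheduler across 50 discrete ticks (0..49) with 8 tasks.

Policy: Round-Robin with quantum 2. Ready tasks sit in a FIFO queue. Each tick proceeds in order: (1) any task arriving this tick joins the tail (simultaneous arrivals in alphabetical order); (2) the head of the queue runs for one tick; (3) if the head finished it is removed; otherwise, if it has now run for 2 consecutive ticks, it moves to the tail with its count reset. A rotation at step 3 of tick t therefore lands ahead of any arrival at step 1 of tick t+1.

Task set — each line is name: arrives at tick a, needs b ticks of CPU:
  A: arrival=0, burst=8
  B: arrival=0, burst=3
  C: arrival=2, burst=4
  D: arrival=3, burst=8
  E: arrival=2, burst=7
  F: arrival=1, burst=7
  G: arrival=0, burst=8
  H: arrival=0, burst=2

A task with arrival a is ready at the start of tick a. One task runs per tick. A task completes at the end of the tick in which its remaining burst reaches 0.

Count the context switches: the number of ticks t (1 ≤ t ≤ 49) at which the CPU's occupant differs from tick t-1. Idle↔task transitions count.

t=0: queue=[A,B,G,H] q_used=0 → run A
t=1: queue=[A,B,G,H,F] q_used=1 → run A
t=2: queue=[B,G,H,F,A,C,E] q_used=0 → run B
t=3: queue=[B,G,H,F,A,C,E,D] q_used=1 → run B
t=4: queue=[G,H,F,A,C,E,D,B] q_used=0 → run G
t=5: queue=[G,H,F,A,C,E,D,B] q_used=1 → run G
t=6: queue=[H,F,A,C,E,D,B,G] q_used=0 → run H
t=7: queue=[H,F,A,C,E,D,B,G] q_used=1 → run H
t=8: queue=[F,A,C,E,D,B,G] q_used=0 → run F
t=9: queue=[F,A,C,E,D,B,G] q_used=1 → run F
t=10: queue=[A,C,E,D,B,G,F] q_used=0 → run A
t=11: queue=[A,C,E,D,B,G,F] q_used=1 → run A
t=12: queue=[C,E,D,B,G,F,A] q_used=0 → run C
t=13: queue=[C,E,D,B,G,F,A] q_used=1 → run C
t=14: queue=[E,D,B,G,F,A,C] q_used=0 → run E
t=15: queue=[E,D,B,G,F,A,C] q_used=1 → run E
t=16: queue=[D,B,G,F,A,C,E] q_used=0 → run D
t=17: queue=[D,B,G,F,A,C,E] q_used=1 → run D
t=18: queue=[B,G,F,A,C,E,D] q_used=0 → run B
t=19: queue=[G,F,A,C,E,D] q_used=0 → run G
t=20: queue=[G,F,A,C,E,D] q_used=1 → run G
t=21: queue=[F,A,C,E,D,G] q_used=0 → run F
t=22: queue=[F,A,C,E,D,G] q_used=1 → run F
t=23: queue=[A,C,E,D,G,F] q_used=0 → run A
t=24: queue=[A,C,E,D,G,F] q_used=1 → run A
t=25: queue=[C,E,D,G,F,A] q_used=0 → run C
t=26: queue=[C,E,D,G,F,A] q_used=1 → run C
t=27: queue=[E,D,G,F,A] q_used=0 → run E
t=28: queue=[E,D,G,F,A] q_used=1 → run E
t=29: queue=[D,G,F,A,E] q_used=0 → run D
t=30: queue=[D,G,F,A,E] q_used=1 → run D
t=31: queue=[G,F,A,E,D] q_used=0 → run G
t=32: queue=[G,F,A,E,D] q_used=1 → run G
t=33: queue=[F,A,E,D,G] q_used=0 → run F
t=34: queue=[F,A,E,D,G] q_used=1 → run F
t=35: queue=[A,E,D,G,F] q_used=0 → run A
t=36: queue=[A,E,D,G,F] q_used=1 → run A
t=37: queue=[E,D,G,F] q_used=0 → run E
t=38: queue=[E,D,G,F] q_used=1 → run E
t=39: queue=[D,G,F,E] q_used=0 → run D
t=40: queue=[D,G,F,E] q_used=1 → run D
t=41: queue=[G,F,E,D] q_used=0 → run G
t=42: queue=[G,F,E,D] q_used=1 → run G
t=43: queue=[F,E,D] q_used=0 → run F
t=44: queue=[E,D] q_used=0 → run E
t=45: queue=[D] q_used=0 → run D
t=46: queue=[D] q_used=1 → run D
t=47: (idle)
t=48: (idle)
t=49: (idle)

context switches = 25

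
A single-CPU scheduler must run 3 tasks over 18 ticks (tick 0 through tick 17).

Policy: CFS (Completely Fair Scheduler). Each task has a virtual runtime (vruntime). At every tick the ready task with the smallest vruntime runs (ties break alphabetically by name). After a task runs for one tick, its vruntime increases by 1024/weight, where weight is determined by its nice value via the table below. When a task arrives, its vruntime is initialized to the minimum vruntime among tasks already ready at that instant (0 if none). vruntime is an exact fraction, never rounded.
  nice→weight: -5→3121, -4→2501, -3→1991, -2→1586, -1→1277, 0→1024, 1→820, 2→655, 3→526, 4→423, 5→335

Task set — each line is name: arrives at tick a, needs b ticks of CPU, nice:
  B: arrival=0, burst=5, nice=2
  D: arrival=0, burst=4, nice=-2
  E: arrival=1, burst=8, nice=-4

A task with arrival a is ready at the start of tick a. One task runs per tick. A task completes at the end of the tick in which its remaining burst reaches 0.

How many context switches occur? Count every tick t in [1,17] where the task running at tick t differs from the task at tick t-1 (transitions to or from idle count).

t=0: vr[B=0 D=0] → run B
t=1: vr[B=1024/655 D=0 E=0] → run D
t=2: vr[B=1024/655 D=512/793 E=0] → run E
t=3: vr[B=1024/655 D=512/793 E=1024/2501] → run E
t=4: vr[B=1024/655 D=512/793 E=2048/2501] → run D
t=5: vr[B=1024/655 D=1024/793 E=2048/2501] → run E
t=6: vr[B=1024/655 D=1024/793 E=3072/2501] → run E
t=7: vr[B=1024/655 D=1024/793 E=4096/2501] → run D
t=8: vr[B=1024/655 D=1536/793 E=4096/2501] → run B
t=9: vr[B=2048/655 D=1536/793 E=4096/2501] → run E
t=10: vr[B=2048/655 D=1536/793 E=5120/2501] → run D
t=11: vr[B=2048/655 E=5120/2501] → run E
t=12: vr[B=2048/655 E=6144/2501] → run E
t=13: vr[B=2048/655 E=7168/2501] → run E
t=14: vr[B=2048/655] → run B
t=15: vr[B=3072/655] → run B
t=16: vr[B=4096/655] → run B
t=17: (idle)

context switches = 11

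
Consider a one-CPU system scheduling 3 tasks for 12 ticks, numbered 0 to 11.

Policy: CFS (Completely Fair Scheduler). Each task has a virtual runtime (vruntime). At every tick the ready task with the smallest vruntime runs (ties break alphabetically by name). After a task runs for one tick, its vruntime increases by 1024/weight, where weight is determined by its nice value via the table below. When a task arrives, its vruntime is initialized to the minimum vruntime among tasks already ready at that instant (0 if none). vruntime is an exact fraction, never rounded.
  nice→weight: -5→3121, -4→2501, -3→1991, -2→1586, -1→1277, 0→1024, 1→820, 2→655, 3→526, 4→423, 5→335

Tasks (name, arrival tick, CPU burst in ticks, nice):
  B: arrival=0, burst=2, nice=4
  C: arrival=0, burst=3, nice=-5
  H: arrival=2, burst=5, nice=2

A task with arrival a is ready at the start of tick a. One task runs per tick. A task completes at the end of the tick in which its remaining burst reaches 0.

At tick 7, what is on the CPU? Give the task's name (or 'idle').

t=0: vr[B=0 C=0] → run B
t=1: vr[B=1024/423 C=0] → run C
t=2: vr[B=1024/423 C=1024/3121 H=1024/3121] → run C
t=3: vr[B=1024/423 C=2048/3121 H=1024/3121] → run H
t=4: vr[B=1024/423 C=2048/3121 H=3866624/2044255] → run C
t=5: vr[B=1024/423 H=3866624/2044255] → run H
t=6: vr[B=1024/423 H=7062528/2044255] → run B
t=7: vr[H=7062528/2044255] → run H
t=8: vr[H=10258432/2044255] → run H
t=9: vr[H=13454336/2044255] → run H
t=10: (idle)
t=11: (idle)

running at tick 7 = H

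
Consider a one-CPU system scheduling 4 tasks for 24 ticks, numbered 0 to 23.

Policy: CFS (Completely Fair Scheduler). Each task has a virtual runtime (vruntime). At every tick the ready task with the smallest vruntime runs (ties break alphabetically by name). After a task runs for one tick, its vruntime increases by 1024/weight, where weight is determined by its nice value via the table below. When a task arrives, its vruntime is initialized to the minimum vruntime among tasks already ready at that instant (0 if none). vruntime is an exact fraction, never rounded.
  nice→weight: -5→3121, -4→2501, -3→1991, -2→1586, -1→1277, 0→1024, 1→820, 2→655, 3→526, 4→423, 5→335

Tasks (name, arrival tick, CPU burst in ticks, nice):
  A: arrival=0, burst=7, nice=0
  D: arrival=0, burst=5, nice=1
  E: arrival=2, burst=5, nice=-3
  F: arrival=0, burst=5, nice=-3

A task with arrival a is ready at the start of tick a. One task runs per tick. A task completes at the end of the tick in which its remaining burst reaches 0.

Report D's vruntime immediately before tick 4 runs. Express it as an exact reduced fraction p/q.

t=0: vr[A=0 D=0 F=0] → run A
t=1: vr[A=1 D=0 F=0] → run D
t=2: vr[A=1 D=256/205 E=0 F=0] → run E
t=3: vr[A=1 D=256/205 E=1024/1991 F=0] → run F
t=4: vr[A=1 D=256/205 E=1024/1991 F=1024/1991] → run E
t=5: vr[A=1 D=256/205 E=2048/1991 F=1024/1991] → run F
t=6: vr[A=1 D=256/205 E=2048/1991 F=2048/1991] → run A
t=7: vr[A=2 D=256/205 E=2048/1991 F=2048/1991] → run E
t=8: vr[A=2 D=256/205 E=3072/1991 F=2048/1991] → run F
t=9: vr[A=2 D=256/205 E=3072/1991 F=3072/1991] → run D
t=10: vr[A=2 D=512/205 E=3072/1991 F=3072/1991] → run E
t=11: vr[A=2 D=512/205 E=4096/1991 F=3072/1991] → run F
t=12: vr[A=2 D=512/205 E=4096/1991 F=4096/1991] → run A
t=13: vr[A=3 D=512/205 E=4096/1991 F=4096/1991] → run E
t=14: vr[A=3 D=512/205 F=4096/1991] → run F
t=15: vr[A=3 D=512/205] → run D
t=16: vr[A=3 D=768/205] → run A
t=17: vr[A=4 D=768/205] → run D
t=18: vr[A=4 D=1024/205] → run A
t=19: vr[A=5 D=1024/205] → run D
t=20: vr[A=5] → run A
t=21: vr[A=6] → run A
t=22: (idle)
t=23: (idle)

vruntime(D, start of tick 4) = 256/205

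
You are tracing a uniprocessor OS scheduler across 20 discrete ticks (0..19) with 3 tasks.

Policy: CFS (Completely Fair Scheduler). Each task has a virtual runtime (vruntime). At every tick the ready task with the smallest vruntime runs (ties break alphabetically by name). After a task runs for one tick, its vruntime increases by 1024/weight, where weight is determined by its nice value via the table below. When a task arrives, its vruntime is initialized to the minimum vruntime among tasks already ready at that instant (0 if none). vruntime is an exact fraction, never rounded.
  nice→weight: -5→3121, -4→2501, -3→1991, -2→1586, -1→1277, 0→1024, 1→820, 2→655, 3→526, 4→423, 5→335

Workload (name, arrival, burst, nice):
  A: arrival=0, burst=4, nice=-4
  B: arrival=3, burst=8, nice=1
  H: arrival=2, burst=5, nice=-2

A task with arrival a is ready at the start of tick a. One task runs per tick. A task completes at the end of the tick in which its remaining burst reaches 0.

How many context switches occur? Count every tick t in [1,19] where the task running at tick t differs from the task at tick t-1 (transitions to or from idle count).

context switches = 10

t=0: vr[A=0] → run A
t=1: vr[A=1024/2501] → run A
t=2: vr[A=2048/2501 H=2048/2501] → run A
t=3: vr[A=3072/2501 B=2048/2501 H=2048/2501] → run B
t=4: vr[A=3072/2501 B=25856/12505 H=2048/2501] → run H
t=5: vr[A=3072/2501 B=25856/12505 H=47616/32513] → run A
t=6: vr[B=25856/12505 H=47616/32513] → run H
t=7: vr[B=25856/12505 H=68608/32513] → run B
t=8: vr[B=41472/12505 H=68608/32513] → run H
t=9: vr[B=41472/12505 H=89600/32513] → run H
t=10: vr[B=41472/12505 H=110592/32513] → run B
t=11: vr[B=57088/12505 H=110592/32513] → run H
t=12: vr[B=57088/12505] → run B
t=13: vr[B=72704/12505] → run B
t=14: vr[B=17664/2501] → run B
t=15: vr[B=103936/12505] → run B
t=16: vr[B=119552/12505] → run B
t=17: (idle)
t=18: (idle)
t=19: (idle)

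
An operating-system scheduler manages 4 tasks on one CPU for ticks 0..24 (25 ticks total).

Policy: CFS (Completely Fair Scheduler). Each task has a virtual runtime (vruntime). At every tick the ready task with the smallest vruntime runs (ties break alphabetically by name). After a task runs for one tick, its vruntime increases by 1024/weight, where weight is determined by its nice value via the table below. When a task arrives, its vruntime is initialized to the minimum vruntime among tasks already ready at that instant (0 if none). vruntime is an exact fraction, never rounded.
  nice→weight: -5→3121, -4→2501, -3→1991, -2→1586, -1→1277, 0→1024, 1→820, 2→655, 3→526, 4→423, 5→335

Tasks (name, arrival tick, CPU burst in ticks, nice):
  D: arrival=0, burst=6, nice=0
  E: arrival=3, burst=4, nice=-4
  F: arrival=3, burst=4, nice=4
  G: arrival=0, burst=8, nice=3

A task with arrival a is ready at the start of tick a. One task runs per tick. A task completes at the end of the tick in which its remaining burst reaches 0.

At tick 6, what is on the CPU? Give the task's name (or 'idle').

t=0: vr[D=0 G=0] → run D
t=1: vr[D=1 G=0] → run G
t=2: vr[D=1 G=512/263] → run D
t=3: vr[D=2 E=512/263 F=512/263 G=512/263] → run E
t=4: vr[D=2 E=1549824/657763 F=512/263 G=512/263] → run F
t=5: vr[D=2 E=1549824/657763 F=485888/111249 G=512/263] → run G
t=6: vr[D=2 E=1549824/657763 F=485888/111249 G=1024/263] → run D
t=7: vr[D=3 E=1549824/657763 F=485888/111249 G=1024/263] → run E
t=8: vr[D=3 E=1819136/657763 F=485888/111249 G=1024/263] → run E
t=9: vr[D=3 E=2088448/657763 F=485888/111249 G=1024/263] → run D
t=10: vr[D=4 E=2088448/657763 F=485888/111249 G=1024/263] → run E
t=11: vr[D=4 F=485888/111249 G=1024/263] → run G
t=12: vr[D=4 F=485888/111249 G=1536/263] → run D
t=13: vr[D=5 F=485888/111249 G=1536/263] → run F
t=14: vr[D=5 F=755200/111249 G=1536/263] → run D
t=15: vr[F=755200/111249 G=1536/263] → run G
t=16: vr[F=755200/111249 G=2048/263] → run F
t=17: vr[F=341504/37083 G=2048/263] → run G
t=18: vr[F=341504/37083 G=2560/263] → run F
t=19: vr[G=2560/263] → run G
t=20: vr[G=3072/263] → run G
t=21: vr[G=3584/263] → run G
t=22: (idle)
t=23: (idle)
t=24: (idle)

running at tick 6 = D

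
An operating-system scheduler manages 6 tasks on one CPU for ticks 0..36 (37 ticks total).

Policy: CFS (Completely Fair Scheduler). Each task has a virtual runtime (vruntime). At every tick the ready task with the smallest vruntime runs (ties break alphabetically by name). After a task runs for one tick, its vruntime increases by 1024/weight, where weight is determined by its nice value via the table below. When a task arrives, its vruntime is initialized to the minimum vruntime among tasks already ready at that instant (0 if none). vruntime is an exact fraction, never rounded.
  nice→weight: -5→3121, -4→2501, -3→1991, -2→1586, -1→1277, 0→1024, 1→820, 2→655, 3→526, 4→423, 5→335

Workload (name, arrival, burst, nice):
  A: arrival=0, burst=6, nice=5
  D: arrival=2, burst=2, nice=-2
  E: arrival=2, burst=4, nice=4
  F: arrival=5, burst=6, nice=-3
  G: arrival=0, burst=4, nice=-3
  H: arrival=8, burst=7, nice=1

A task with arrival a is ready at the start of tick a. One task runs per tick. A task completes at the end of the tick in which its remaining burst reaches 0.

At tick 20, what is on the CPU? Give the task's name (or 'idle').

running at tick 20 = E

t=0: vr[A=0 G=0] → run A
t=1: vr[A=1024/335 G=0] → run G
t=2: vr[A=1024/335 D=1024/1991 E=1024/1991 G=1024/1991] → run D
t=3: vr[A=1024/335 D=1831424/1578863 E=1024/1991 G=1024/1991] → run E
t=4: vr[A=1024/335 D=1831424/1578863 E=2471936/842193 G=1024/1991] → run G
t=5: vr[A=1024/335 D=1831424/1578863 E=2471936/842193 F=2048/1991 G=2048/1991] → run F
t=6: vr[A=1024/335 D=1831424/1578863 E=2471936/842193 F=3072/1991 G=2048/1991] → run G
t=7: vr[A=1024/335 D=1831424/1578863 E=2471936/842193 F=3072/1991 G=3072/1991] → run D
t=8: vr[A=1024/335 E=2471936/842193 F=3072/1991 G=3072/1991 H=3072/1991] → run F
t=9: vr[A=1024/335 E=2471936/842193 F=4096/1991 G=3072/1991 H=3072/1991] → run G
t=10: vr[A=1024/335 E=2471936/842193 F=4096/1991 H=3072/1991] → run H
t=11: vr[A=1024/335 E=2471936/842193 F=4096/1991 H=1139456/408155] → run F
t=12: vr[A=1024/335 E=2471936/842193 F=5120/1991 H=1139456/408155] → run F
t=13: vr[A=1024/335 E=2471936/842193 F=6144/1991 H=1139456/408155] → run H
t=14: vr[A=1024/335 E=2471936/842193 F=6144/1991 H=1649152/408155] → run E
t=15: vr[A=1024/335 E=4510720/842193 F=6144/1991 H=1649152/408155] → run A
t=16: vr[A=2048/335 E=4510720/842193 F=6144/1991 H=1649152/408155] → run F
t=17: vr[A=2048/335 E=4510720/842193 F=7168/1991 H=1649152/408155] → run F
t=18: vr[A=2048/335 E=4510720/842193 H=1649152/408155] → run H
t=19: vr[A=2048/335 E=4510720/842193 H=2158848/408155] → run H
t=20: vr[A=2048/335 E=4510720/842193 H=2668544/408155] → run E
t=21: vr[A=2048/335 E=2183168/280731 H=2668544/408155] → run A
t=22: vr[A=3072/335 E=2183168/280731 H=2668544/408155] → run H
t=23: vr[A=3072/335 E=2183168/280731 H=635648/81631] → run E
t=24: vr[A=3072/335 H=635648/81631] → run H
t=25: vr[A=3072/335 H=3687936/408155] → run H
t=26: vr[A=3072/335] → run A
t=27: vr[A=4096/335] → run A
t=28: vr[A=1024/67] → run A
t=29: (idle)
t=30: (idle)
t=31: (idle)
t=32: (idle)
t=33: (idle)
t=34: (idle)
t=35: (idle)
t=36: (idle)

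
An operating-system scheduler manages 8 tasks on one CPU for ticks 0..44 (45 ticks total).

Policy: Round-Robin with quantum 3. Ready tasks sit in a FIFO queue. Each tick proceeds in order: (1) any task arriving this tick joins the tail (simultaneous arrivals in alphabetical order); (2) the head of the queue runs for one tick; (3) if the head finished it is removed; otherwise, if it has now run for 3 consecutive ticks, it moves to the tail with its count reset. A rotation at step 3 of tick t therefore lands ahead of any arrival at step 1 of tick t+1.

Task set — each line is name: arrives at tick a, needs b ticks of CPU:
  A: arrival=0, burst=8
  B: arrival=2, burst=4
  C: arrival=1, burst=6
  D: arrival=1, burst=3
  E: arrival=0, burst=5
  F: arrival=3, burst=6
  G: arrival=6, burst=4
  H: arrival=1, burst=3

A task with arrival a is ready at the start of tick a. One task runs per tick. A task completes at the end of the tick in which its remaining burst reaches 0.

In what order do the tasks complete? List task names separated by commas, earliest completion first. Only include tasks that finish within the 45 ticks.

completion order = D, H, E, C, B, A, F, G

t=0: queue=[A,E] q_used=0 → run A
t=1: queue=[A,E,C,D,H] q_used=1 → run A
t=2: queue=[A,E,C,D,H,B] q_used=2 → run A
t=3: queue=[E,C,D,H,B,A,F] q_used=0 → run E
t=4: queue=[E,C,D,H,B,A,F] q_used=1 → run E
t=5: queue=[E,C,D,H,B,A,F] q_used=2 → run E
t=6: queue=[C,D,H,B,A,F,E,G] q_used=0 → run C
t=7: queue=[C,D,H,B,A,F,E,G] q_used=1 → run C
t=8: queue=[C,D,H,B,A,F,E,G] q_used=2 → run C
t=9: queue=[D,H,B,A,F,E,G,C] q_used=0 → run D
t=10: queue=[D,H,B,A,F,E,G,C] q_used=1 → run D
t=11: queue=[D,H,B,A,F,E,G,C] q_used=2 → run D
t=12: queue=[H,B,A,F,E,G,C] q_used=0 → run H
t=13: queue=[H,B,A,F,E,G,C] q_used=1 → run H
t=14: queue=[H,B,A,F,E,G,C] q_used=2 → run H
t=15: queue=[B,A,F,E,G,C] q_used=0 → run B
t=16: queue=[B,A,F,E,G,C] q_used=1 → run B
t=17: queue=[B,A,F,E,G,C] q_used=2 → run B
t=18: queue=[A,F,E,G,C,B] q_used=0 → run A
t=19: queue=[A,F,E,G,C,B] q_used=1 → run A
t=20: queue=[A,F,E,G,C,B] q_used=2 → run A
t=21: queue=[F,E,G,C,B,A] q_used=0 → run F
t=22: queue=[F,E,G,C,B,A] q_used=1 → run F
t=23: queue=[F,E,G,C,B,A] q_used=2 → run F
t=24: queue=[E,G,C,B,A,F] q_used=0 → run E
t=25: queue=[E,G,C,B,A,F] q_used=1 → run E
t=26: queue=[G,C,B,A,F] q_used=0 → run G
t=27: queue=[G,C,B,A,F] q_used=1 → run G
t=28: queue=[G,C,B,A,F] q_used=2 → run G
t=29: queue=[C,B,A,F,G] q_used=0 → run C
t=30: queue=[C,B,A,F,G] q_used=1 → run C
t=31: queue=[C,B,A,F,G] q_used=2 → run C
t=32: queue=[B,A,F,G] q_used=0 → run B
t=33: queue=[A,F,G] q_used=0 → run A
t=34: queue=[A,F,G] q_used=1 → run A
t=35: queue=[F,G] q_used=0 → run F
t=36: queue=[F,G] q_used=1 → run F
t=37: queue=[F,G] q_used=2 → run F
t=38: queue=[G] q_used=0 → run G
t=39: (idle)
t=40: (idle)
t=41: (idle)
t=42: (idle)
t=43: (idle)
t=44: (idle)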